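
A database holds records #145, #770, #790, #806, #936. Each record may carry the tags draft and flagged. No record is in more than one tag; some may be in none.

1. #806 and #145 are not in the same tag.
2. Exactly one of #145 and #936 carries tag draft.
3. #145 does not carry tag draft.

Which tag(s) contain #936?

From (3): #145 ∉ draft.
(2) (exactly one): #936 ∈ draft.

#936: draft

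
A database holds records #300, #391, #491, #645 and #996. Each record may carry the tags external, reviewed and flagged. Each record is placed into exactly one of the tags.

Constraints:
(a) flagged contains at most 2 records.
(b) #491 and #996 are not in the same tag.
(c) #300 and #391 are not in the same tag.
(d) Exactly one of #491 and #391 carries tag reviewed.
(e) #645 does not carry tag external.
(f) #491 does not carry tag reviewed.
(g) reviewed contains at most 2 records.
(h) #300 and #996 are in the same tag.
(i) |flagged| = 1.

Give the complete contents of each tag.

external = {#300, #996}; reviewed = {#391, #645}; flagged = {#491}

From (e): #645 ∉ external.
From (f): #491 ∉ reviewed.
(d) (exactly one): #391 ∈ reviewed.
(c): #300 ∉ reviewed.
(h): #996 matches #300: #996 ∉ reviewed.
Suppose #300 ∉ external: no assignment then satisfies all the clues, so #300 ∈ external.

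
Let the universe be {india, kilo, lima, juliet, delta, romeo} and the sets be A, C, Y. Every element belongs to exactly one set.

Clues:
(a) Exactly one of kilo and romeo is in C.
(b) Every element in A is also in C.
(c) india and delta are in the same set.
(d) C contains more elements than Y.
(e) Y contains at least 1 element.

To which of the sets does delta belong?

delta: C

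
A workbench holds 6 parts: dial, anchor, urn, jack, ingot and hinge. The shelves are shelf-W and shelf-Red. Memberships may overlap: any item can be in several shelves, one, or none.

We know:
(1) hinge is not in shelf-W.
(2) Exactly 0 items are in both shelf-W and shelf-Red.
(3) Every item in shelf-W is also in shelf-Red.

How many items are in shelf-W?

0

From (1): hinge ∉ shelf-W.
Suppose dial ∈ shelf-W: no assignment then satisfies all the clues, so dial ∉ shelf-W.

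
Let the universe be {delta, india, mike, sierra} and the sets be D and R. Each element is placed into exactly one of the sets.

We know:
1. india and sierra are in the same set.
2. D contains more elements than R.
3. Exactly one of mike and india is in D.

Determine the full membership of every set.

D = {delta, india, sierra}; R = {mike}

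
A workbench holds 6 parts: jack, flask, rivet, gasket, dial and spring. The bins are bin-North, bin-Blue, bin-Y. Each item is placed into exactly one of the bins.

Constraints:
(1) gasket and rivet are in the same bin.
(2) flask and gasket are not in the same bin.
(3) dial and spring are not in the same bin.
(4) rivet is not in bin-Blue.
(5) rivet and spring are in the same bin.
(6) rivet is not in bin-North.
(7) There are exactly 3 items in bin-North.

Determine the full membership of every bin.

From (4): rivet ∉ bin-Blue.
From (6): rivet ∉ bin-North.
(1): gasket matches rivet: gasket ∉ bin-North.
(1): gasket matches rivet: gasket ∉ bin-Blue.
(5): spring matches rivet: spring ∉ bin-North.
(5): spring matches rivet: spring ∉ bin-Blue.
(7): only 3 candidates remain for bin-North, so all are in.
Only one bin left: rivet ∈ bin-Y.
Only one bin left: gasket ∈ bin-Y.
Only one bin left: spring ∈ bin-Y.

bin-North = {dial, flask, jack}; bin-Blue = {}; bin-Y = {gasket, rivet, spring}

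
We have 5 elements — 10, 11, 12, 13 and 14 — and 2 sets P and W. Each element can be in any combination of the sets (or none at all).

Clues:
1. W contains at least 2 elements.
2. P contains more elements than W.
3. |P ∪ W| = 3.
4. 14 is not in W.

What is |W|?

2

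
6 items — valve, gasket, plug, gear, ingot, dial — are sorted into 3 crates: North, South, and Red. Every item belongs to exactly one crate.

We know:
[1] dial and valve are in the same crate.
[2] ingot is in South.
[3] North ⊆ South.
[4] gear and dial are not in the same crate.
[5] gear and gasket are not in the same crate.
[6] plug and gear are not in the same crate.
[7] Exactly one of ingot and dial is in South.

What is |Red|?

4

From (2): ingot ∈ South.
(7) (exactly one): dial ∉ South.
(1): valve matches dial: valve ∉ South.
(3) contrapositive: valve ∉ North.
(3) contrapositive: dial ∉ North.
Only one crate left: valve ∈ Red.
Only one crate left: dial ∈ Red.
(4): gear ∉ Red.
Suppose gasket ∈ North: no assignment then satisfies all the clues, so gasket ∉ North.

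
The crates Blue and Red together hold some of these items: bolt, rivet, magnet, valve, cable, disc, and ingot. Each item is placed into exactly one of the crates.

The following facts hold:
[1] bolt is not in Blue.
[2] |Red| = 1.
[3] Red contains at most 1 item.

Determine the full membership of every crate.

From (1): bolt ∉ Blue.
Only one crate left: bolt ∈ Red.
(2): Red already has 1, so the rest are out.
Only one crate left: rivet ∈ Blue.
Only one crate left: magnet ∈ Blue.
Only one crate left: valve ∈ Blue.
Only one crate left: cable ∈ Blue.
Only one crate left: disc ∈ Blue.
Only one crate left: ingot ∈ Blue.

Blue = {cable, disc, ingot, magnet, rivet, valve}; Red = {bolt}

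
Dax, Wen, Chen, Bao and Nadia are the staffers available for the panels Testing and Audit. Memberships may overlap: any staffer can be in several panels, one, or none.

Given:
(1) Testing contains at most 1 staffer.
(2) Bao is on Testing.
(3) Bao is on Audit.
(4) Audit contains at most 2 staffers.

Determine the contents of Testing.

Testing = {Bao}

From (2): Bao ∈ Testing.
From (3): Bao ∈ Audit.
(1): Testing already has 1, so the rest are out.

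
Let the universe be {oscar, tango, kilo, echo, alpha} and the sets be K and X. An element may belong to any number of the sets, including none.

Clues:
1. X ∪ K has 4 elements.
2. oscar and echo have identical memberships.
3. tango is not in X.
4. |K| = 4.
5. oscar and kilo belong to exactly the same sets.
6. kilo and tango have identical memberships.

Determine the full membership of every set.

K = {echo, kilo, oscar, tango}; X = {}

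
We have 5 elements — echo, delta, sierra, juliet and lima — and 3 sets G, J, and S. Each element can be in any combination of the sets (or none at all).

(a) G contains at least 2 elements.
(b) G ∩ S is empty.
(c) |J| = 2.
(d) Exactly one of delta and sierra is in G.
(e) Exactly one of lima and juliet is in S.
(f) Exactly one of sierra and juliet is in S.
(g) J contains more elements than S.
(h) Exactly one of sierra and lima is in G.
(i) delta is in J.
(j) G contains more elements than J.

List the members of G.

G = {delta, echo, lima}

From (i): delta ∈ J.
Suppose echo ∉ G: no assignment then satisfies all the clues, so echo ∈ G.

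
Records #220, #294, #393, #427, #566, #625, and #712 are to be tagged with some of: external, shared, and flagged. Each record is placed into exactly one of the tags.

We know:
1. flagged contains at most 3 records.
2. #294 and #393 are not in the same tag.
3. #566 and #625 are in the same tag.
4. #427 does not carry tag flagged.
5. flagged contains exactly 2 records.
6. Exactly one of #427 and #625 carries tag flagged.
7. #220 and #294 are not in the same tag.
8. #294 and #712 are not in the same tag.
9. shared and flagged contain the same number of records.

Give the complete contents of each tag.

external = {#220, #393, #712}; shared = {#294, #427}; flagged = {#566, #625}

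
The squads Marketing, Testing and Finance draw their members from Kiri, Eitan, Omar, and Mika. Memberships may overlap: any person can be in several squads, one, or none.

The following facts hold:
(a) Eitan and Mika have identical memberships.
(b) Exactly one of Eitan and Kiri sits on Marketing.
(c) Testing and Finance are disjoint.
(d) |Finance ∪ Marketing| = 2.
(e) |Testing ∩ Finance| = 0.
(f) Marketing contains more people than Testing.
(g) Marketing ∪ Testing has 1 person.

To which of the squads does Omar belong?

Omar: Finance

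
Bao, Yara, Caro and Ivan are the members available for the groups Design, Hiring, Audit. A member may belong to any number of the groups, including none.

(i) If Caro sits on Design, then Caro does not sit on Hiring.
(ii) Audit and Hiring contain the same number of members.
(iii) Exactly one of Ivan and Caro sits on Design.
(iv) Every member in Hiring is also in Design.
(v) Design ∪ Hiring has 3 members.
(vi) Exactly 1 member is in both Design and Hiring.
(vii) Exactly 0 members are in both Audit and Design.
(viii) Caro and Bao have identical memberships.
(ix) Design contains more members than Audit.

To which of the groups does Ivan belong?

Ivan: Audit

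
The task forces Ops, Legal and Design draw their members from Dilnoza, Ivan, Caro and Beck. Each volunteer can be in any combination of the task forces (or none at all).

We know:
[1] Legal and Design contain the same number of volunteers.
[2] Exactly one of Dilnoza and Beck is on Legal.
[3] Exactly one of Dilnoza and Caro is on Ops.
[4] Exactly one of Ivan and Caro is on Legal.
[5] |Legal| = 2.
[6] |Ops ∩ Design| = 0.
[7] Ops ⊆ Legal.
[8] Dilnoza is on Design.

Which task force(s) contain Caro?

Caro: Legal, Ops

From (8): Dilnoza ∈ Design.
Suppose Caro ∉ Ops: no assignment then satisfies all the clues, so Caro ∈ Ops.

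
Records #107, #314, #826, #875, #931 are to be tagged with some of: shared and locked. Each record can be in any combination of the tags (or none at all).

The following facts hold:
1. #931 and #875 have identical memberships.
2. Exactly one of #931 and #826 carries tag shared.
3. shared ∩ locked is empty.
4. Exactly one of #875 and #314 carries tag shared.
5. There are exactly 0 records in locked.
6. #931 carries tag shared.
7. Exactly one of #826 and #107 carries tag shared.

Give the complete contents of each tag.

From (6): #931 ∈ shared.
(1): #875 matches #931: #875 ∈ shared.
(2) (exactly one): #826 ∉ shared.
(3) (disjoint): #875 ∉ locked.
(3) (disjoint): #931 ∉ locked.
(4) (exactly one): #314 ∉ shared.
(5): locked already has 0, so the rest are out.
(7) (exactly one): #107 ∈ shared.

shared = {#107, #875, #931}; locked = {}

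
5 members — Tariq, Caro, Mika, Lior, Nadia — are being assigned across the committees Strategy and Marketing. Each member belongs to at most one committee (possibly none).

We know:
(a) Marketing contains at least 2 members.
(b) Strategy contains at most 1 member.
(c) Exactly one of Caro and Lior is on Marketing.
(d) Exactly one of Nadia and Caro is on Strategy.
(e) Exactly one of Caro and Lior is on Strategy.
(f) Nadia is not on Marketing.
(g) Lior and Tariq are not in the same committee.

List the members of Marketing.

Marketing = {Lior, Mika}

From (f): Nadia ∉ Marketing.
Suppose Tariq ∈ Marketing: no assignment then satisfies all the clues, so Tariq ∉ Marketing.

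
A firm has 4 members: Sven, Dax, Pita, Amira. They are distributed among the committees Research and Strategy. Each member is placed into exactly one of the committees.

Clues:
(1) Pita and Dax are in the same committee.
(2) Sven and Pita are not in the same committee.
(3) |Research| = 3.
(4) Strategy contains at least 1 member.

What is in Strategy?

Strategy = {Sven}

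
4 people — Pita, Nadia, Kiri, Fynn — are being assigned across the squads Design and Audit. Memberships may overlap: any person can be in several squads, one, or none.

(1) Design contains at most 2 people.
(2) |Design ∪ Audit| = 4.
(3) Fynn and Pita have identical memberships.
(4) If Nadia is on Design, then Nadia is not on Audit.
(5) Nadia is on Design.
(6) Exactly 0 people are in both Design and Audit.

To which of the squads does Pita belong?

From (5): Nadia ∈ Design.
(4): Nadia ∉ Audit.
Suppose Pita ∈ Design: no assignment then satisfies all the clues, so Pita ∉ Design.

Pita: Audit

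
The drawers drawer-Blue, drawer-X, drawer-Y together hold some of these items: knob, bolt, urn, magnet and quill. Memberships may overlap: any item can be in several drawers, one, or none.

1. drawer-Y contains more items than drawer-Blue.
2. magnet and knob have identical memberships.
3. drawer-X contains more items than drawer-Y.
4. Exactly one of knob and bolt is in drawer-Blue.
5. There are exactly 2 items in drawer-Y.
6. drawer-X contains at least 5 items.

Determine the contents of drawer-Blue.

drawer-Blue = {bolt}

(6): only 5 candidates remain for drawer-X, so all are in.
Suppose knob ∈ drawer-Blue: no assignment then satisfies all the clues, so knob ∉ drawer-Blue.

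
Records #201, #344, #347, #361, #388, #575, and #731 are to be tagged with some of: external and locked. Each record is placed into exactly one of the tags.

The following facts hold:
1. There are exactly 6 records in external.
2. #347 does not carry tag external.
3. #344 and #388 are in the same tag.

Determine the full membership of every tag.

external = {#201, #344, #361, #388, #575, #731}; locked = {#347}

From (2): #347 ∉ external.
(1): only 6 candidates remain for external, so all are in.
Only one tag left: #347 ∈ locked.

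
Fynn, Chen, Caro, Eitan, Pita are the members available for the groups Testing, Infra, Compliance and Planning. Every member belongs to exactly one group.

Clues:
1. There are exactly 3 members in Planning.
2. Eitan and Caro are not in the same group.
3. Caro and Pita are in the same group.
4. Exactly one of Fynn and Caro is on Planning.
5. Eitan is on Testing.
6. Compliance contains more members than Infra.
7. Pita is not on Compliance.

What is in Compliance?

Compliance = {Fynn}

From (5): Eitan ∈ Testing.
From (7): Pita ∉ Compliance.
(2): Caro ∉ Testing.
(3): Pita matches Caro: Pita ∉ Testing.
(3): Caro matches Pita: Caro ∉ Compliance.
Suppose Fynn ∉ Compliance: no assignment then satisfies all the clues, so Fynn ∈ Compliance.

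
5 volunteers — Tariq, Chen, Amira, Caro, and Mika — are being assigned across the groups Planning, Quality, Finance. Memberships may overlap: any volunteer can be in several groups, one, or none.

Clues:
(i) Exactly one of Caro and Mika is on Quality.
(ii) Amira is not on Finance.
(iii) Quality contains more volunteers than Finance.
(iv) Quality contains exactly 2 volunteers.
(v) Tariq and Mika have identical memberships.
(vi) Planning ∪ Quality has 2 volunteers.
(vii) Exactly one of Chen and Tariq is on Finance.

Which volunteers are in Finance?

Finance = {Chen}

From (ii): Amira ∉ Finance.
Suppose Tariq ∈ Finance: no assignment then satisfies all the clues, so Tariq ∉ Finance.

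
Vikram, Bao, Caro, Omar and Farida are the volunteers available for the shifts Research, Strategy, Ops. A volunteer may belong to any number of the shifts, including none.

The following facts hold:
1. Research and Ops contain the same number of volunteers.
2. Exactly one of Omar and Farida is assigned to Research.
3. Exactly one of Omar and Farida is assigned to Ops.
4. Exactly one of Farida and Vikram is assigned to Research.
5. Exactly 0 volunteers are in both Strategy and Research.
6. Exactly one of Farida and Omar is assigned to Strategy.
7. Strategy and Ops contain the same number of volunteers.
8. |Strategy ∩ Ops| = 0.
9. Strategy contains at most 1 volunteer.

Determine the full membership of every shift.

Research = {Farida}; Strategy = {Omar}; Ops = {Farida}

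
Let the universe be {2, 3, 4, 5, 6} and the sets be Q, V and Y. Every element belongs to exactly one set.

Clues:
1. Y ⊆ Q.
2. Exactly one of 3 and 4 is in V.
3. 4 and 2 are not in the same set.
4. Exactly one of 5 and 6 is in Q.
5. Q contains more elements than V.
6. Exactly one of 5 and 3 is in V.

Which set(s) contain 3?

3: Q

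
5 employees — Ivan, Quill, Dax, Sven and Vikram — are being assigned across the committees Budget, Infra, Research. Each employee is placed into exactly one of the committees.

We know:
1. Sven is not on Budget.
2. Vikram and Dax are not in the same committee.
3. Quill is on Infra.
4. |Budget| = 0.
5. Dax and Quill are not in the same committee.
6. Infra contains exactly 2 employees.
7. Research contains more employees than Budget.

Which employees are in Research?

From (1): Sven ∉ Budget.
From (3): Quill ∈ Infra.
(4): Budget already has 0, so the rest are out.
(5): Dax ∉ Infra.
Only one committee left: Dax ∈ Research.
(2): Vikram ∉ Research.
Only one committee left: Vikram ∈ Infra.
(6): Infra already has 2, so the rest are out.
Only one committee left: Ivan ∈ Research.
Only one committee left: Sven ∈ Research.

Research = {Dax, Ivan, Sven}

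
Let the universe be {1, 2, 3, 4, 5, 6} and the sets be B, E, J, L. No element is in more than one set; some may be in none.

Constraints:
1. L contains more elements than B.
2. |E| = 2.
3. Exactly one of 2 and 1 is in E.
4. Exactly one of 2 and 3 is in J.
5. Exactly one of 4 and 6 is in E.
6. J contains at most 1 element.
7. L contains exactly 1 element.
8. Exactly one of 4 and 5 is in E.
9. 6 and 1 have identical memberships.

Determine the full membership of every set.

B = {}; E = {2, 4}; J = {3}; L = {5}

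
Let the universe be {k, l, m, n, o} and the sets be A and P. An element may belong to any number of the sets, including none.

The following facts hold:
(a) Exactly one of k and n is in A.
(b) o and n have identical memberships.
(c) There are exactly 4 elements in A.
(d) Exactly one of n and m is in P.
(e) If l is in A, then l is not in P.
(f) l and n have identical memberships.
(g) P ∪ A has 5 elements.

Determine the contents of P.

P = {k, m}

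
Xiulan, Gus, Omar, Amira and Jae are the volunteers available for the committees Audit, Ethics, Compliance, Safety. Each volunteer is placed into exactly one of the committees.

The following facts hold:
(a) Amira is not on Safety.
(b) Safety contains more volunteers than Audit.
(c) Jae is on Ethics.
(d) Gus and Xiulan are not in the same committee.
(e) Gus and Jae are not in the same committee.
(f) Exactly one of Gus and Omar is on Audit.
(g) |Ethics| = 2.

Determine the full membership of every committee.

Audit = {Gus}; Ethics = {Amira, Jae}; Compliance = {}; Safety = {Omar, Xiulan}

From (a): Amira ∉ Safety.
From (c): Jae ∈ Ethics.
(e): Gus ∉ Ethics.
Suppose Xiulan ∈ Audit: no assignment then satisfies all the clues, so Xiulan ∉ Audit.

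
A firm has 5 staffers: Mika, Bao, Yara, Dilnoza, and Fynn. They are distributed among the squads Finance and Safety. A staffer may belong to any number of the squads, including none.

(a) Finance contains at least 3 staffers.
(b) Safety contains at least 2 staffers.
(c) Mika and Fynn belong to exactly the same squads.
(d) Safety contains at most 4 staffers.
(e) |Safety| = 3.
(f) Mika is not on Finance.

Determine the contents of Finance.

From (f): Mika ∉ Finance.
(c): Fynn matches Mika: Fynn ∉ Finance.
(a): only 3 candidates remain for Finance, so all are in.

Finance = {Bao, Dilnoza, Yara}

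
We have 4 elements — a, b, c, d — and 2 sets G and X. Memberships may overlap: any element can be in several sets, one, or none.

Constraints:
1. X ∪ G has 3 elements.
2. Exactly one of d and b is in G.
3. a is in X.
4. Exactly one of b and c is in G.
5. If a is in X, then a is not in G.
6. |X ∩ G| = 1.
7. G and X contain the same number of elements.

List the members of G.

From (3): a ∈ X.
(5): a ∉ G.
Suppose b ∈ G: no assignment then satisfies all the clues, so b ∉ G.

G = {c, d}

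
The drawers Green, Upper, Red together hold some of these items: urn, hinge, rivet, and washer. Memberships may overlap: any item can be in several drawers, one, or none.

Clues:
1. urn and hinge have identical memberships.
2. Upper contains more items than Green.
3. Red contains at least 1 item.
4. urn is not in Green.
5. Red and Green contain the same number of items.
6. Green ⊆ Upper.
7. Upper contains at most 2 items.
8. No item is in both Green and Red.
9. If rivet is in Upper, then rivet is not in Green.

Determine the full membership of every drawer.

Green = {washer}; Upper = {rivet, washer}; Red = {rivet}

From (4): urn ∉ Green.
(1): hinge matches urn: hinge ∉ Green.
Suppose urn ∈ Upper: no assignment then satisfies all the clues, so urn ∉ Upper.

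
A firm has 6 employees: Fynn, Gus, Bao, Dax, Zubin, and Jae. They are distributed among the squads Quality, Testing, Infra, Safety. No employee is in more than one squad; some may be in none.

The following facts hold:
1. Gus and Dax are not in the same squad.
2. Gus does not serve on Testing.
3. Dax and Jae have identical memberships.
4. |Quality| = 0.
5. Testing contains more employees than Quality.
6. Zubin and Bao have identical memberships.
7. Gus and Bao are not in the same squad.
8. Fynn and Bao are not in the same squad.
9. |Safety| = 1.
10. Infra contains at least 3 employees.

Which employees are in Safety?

Safety = {Gus}

From (2): Gus ∉ Testing.
(4): Quality already has 0, so the rest are out.
Suppose Fynn ∈ Safety: no assignment then satisfies all the clues, so Fynn ∉ Safety.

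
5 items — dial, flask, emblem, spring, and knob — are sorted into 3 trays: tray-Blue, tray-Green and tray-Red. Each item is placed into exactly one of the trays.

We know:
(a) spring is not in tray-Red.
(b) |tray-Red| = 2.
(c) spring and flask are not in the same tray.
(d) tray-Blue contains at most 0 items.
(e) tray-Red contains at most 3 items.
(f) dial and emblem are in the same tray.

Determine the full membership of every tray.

From (a): spring ∉ tray-Red.
(d): tray-Blue already has 0, so the rest are out.
Only one tray left: spring ∈ tray-Green.
(c): flask ∉ tray-Green.
Only one tray left: flask ∈ tray-Red.
Suppose dial ∉ tray-Green: no assignment then satisfies all the clues, so dial ∈ tray-Green.

tray-Blue = {}; tray-Green = {dial, emblem, spring}; tray-Red = {flask, knob}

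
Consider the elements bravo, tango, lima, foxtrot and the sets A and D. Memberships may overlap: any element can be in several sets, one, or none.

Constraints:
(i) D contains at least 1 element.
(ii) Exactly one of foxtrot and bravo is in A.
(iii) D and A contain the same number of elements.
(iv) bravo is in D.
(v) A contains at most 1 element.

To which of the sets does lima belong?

lima: none

From (iv): bravo ∈ D.
Suppose lima ∈ A: no assignment then satisfies all the clues, so lima ∉ A.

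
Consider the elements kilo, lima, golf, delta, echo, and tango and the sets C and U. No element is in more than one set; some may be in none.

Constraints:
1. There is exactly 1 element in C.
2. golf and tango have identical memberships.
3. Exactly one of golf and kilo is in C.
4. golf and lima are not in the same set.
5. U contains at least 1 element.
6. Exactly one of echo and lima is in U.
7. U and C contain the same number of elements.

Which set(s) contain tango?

tango: none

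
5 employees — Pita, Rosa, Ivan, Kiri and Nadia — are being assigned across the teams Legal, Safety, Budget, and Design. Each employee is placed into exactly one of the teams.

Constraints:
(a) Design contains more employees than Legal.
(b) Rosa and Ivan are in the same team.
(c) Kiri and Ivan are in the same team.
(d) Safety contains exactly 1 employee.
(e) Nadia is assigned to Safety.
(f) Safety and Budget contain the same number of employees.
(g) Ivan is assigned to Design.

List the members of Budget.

From (e): Nadia ∈ Safety.
From (g): Ivan ∈ Design.
(b): Rosa matches Ivan: Rosa ∉ Legal.
(b): Rosa matches Ivan: Rosa ∉ Safety.
(b): Rosa matches Ivan: Rosa ∉ Budget.
(b): Rosa matches Ivan: Rosa ∈ Design.
(c): Kiri matches Ivan: Kiri ∉ Legal.
(c): Kiri matches Ivan: Kiri ∉ Safety.
(c): Kiri matches Ivan: Kiri ∉ Budget.
(c): Kiri matches Ivan: Kiri ∈ Design.
(d): Safety already has 1, so the rest are out.
Suppose Pita ∉ Budget: no assignment then satisfies all the clues, so Pita ∈ Budget.

Budget = {Pita}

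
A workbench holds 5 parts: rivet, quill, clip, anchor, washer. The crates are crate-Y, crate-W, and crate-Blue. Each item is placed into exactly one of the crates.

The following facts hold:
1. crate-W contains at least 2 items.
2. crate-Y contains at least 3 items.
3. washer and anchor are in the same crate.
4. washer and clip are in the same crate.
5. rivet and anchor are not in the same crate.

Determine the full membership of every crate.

crate-Y = {anchor, clip, washer}; crate-W = {quill, rivet}; crate-Blue = {}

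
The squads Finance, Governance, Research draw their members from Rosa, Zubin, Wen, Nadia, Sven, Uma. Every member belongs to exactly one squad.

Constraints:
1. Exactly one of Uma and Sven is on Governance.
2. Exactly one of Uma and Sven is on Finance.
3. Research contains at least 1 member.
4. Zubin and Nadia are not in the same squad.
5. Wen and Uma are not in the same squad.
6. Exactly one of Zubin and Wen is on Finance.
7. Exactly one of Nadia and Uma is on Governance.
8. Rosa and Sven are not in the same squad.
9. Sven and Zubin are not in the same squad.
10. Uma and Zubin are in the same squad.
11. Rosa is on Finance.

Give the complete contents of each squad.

From (11): Rosa ∈ Finance.
(8): Sven ∉ Finance.
(2) (exactly one): Uma ∈ Finance.
(5): Wen ∉ Finance.
(6) (exactly one): Zubin ∈ Finance.
(7) (exactly one): Nadia ∈ Governance.
(1) (exactly one): Sven ∈ Governance.
(3): only 1 candidates remain for Research, so all are in.

Finance = {Rosa, Uma, Zubin}; Governance = {Nadia, Sven}; Research = {Wen}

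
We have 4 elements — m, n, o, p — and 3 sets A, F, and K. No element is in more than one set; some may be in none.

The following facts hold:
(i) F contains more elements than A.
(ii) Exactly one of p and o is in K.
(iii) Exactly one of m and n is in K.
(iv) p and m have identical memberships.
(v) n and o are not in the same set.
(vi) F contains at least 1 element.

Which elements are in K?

K = {m, p}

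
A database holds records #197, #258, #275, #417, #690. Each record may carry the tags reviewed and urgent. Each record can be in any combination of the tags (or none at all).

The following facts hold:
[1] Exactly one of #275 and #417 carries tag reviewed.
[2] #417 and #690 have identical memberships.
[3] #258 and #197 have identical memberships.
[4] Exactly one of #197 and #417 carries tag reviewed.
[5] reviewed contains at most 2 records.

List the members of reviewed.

reviewed = {#417, #690}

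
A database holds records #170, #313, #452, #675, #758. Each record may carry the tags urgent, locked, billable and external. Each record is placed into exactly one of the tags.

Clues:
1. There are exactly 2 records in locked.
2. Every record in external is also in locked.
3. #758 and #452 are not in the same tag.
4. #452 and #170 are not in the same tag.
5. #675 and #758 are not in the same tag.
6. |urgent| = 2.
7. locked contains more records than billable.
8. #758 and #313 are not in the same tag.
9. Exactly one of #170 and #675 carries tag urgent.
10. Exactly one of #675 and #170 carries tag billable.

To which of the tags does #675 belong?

#675: billable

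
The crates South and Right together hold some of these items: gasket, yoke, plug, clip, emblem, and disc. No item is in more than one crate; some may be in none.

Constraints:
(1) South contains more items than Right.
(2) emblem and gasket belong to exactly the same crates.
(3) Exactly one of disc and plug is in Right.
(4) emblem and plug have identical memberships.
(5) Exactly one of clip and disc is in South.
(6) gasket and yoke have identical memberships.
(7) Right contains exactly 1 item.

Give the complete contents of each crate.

South = {clip, emblem, gasket, plug, yoke}; Right = {disc}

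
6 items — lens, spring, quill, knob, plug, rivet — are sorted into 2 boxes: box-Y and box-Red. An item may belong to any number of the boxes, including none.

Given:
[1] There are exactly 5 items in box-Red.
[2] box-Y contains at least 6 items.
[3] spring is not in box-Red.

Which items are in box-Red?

From (3): spring ∉ box-Red.
(1): only 5 candidates remain for box-Red, so all are in.
(2): only 6 candidates remain for box-Y, so all are in.

box-Red = {knob, lens, plug, quill, rivet}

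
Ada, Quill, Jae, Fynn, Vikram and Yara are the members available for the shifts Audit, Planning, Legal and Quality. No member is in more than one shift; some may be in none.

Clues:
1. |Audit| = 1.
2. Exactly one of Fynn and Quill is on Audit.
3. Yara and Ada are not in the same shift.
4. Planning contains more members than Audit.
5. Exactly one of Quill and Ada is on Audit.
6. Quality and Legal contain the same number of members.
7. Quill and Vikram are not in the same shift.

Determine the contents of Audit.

Audit = {Quill}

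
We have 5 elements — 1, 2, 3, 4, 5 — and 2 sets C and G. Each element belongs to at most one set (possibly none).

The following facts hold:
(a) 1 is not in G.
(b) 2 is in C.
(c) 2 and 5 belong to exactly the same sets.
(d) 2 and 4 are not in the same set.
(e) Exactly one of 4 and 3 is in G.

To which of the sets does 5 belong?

From (a): 1 ∉ G.
From (b): 2 ∈ C.
(c): 5 matches 2: 5 ∈ C.
(d): 4 ∉ C.

5: C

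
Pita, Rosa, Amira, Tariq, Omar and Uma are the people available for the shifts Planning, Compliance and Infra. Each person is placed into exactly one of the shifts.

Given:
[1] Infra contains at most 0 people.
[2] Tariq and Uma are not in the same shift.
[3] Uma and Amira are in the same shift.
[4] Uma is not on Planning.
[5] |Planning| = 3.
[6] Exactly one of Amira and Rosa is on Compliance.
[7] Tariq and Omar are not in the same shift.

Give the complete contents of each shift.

Planning = {Pita, Rosa, Tariq}; Compliance = {Amira, Omar, Uma}; Infra = {}

From (4): Uma ∉ Planning.
(1): Infra already has 0, so the rest are out.
(3): Amira matches Uma: Amira ∉ Planning.
Only one shift left: Amira ∈ Compliance.
Only one shift left: Uma ∈ Compliance.
(2): Tariq ∉ Compliance.
(6) (exactly one): Rosa ∉ Compliance.
Only one shift left: Rosa ∈ Planning.
Only one shift left: Tariq ∈ Planning.
(7): Omar ∉ Planning.
Only one shift left: Omar ∈ Compliance.
(5): only 3 candidates remain for Planning, so all are in.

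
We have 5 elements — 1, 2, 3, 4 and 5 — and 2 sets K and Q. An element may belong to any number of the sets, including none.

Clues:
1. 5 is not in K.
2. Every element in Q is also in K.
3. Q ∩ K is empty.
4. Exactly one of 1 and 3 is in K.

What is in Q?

Q = {}

From (1): 5 ∉ K.
(2) contrapositive: 5 ∉ Q.
Suppose 1 ∈ Q: no assignment then satisfies all the clues, so 1 ∉ Q.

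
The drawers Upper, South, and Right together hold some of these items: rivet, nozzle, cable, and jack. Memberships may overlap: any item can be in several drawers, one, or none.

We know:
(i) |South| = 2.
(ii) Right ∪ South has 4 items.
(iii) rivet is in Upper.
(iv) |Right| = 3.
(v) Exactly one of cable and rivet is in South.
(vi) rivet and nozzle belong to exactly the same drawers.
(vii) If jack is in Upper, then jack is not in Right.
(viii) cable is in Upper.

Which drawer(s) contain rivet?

From (iii): rivet ∈ Upper.
From (viii): cable ∈ Upper.
(vi): nozzle matches rivet: nozzle ∈ Upper.
Suppose rivet ∈ South: no assignment then satisfies all the clues, so rivet ∉ South.

rivet: Right, Upper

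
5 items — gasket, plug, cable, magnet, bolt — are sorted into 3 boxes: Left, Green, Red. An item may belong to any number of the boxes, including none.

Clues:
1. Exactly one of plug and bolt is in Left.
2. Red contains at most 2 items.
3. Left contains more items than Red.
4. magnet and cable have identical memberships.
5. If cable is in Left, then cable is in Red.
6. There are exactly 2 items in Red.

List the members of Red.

Red = {cable, magnet}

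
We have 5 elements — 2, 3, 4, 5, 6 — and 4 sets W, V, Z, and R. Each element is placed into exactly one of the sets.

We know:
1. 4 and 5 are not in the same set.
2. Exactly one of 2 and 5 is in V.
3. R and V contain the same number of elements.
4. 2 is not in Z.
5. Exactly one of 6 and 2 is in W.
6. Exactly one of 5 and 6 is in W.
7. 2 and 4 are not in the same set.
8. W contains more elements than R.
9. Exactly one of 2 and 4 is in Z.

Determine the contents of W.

From (4): 2 ∉ Z.
(9) (exactly one): 4 ∈ Z.
(1): 5 ∉ Z.
Suppose 2 ∈ W: no assignment then satisfies all the clues, so 2 ∉ W.

W = {3, 6}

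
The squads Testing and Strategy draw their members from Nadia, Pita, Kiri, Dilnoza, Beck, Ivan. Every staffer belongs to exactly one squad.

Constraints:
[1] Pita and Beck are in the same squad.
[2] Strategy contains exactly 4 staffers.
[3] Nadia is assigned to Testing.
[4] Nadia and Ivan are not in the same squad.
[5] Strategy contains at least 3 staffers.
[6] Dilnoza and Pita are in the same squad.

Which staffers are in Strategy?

Strategy = {Beck, Dilnoza, Ivan, Pita}

From (3): Nadia ∈ Testing.
(4): Ivan ∉ Testing.
Only one squad left: Ivan ∈ Strategy.
Suppose Pita ∉ Strategy: no assignment then satisfies all the clues, so Pita ∈ Strategy.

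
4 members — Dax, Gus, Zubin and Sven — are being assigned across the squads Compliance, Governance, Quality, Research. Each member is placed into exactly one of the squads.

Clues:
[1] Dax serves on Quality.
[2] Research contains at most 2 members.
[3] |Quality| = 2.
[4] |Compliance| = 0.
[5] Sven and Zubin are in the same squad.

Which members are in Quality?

Quality = {Dax, Gus}

From (1): Dax ∈ Quality.
(4): Compliance already has 0, so the rest are out.
Suppose Gus ∉ Quality: no assignment then satisfies all the clues, so Gus ∈ Quality.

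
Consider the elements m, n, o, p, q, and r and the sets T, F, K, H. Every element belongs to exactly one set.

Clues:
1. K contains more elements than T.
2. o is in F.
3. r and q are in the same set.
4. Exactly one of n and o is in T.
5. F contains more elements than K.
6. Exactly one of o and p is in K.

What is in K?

K = {m, p}

From (2): o ∈ F.
(4) (exactly one): n ∈ T.
(6) (exactly one): p ∈ K.
Suppose m ∉ K: no assignment then satisfies all the clues, so m ∈ K.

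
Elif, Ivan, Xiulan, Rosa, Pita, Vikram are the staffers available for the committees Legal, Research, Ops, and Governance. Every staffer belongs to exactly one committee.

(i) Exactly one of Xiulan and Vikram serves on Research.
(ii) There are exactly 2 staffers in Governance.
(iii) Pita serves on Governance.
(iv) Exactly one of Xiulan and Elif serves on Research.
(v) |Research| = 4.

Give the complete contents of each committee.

Legal = {}; Research = {Elif, Ivan, Rosa, Vikram}; Ops = {}; Governance = {Pita, Xiulan}

From (iii): Pita ∈ Governance.
Suppose Elif ∈ Legal: no assignment then satisfies all the clues, so Elif ∉ Legal.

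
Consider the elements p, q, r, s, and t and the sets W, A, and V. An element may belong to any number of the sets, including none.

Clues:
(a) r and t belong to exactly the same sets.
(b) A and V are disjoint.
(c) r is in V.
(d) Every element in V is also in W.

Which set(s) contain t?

t: V, W

From (c): r ∈ V.
(a): t matches r: t ∈ V.
(b) (disjoint): r ∉ A.
(b) (disjoint): t ∉ A.
(d) with r ∈ V: r ∈ W.
(d) with t ∈ V: t ∈ W.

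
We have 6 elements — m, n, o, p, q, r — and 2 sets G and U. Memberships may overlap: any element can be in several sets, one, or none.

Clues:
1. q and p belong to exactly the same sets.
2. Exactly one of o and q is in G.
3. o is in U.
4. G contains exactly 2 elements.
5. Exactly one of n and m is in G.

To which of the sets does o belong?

o: G, U

From (3): o ∈ U.
Suppose o ∉ G: no assignment then satisfies all the clues, so o ∈ G.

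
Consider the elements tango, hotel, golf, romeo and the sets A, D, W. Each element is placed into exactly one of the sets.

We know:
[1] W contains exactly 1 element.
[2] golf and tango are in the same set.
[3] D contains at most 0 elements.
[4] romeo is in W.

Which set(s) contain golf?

From (4): romeo ∈ W.
(1): W already has 1, so the rest are out.
(3): D already has 0, so the rest are out.
Only one set left: tango ∈ A.
Only one set left: hotel ∈ A.
Only one set left: golf ∈ A.

golf: A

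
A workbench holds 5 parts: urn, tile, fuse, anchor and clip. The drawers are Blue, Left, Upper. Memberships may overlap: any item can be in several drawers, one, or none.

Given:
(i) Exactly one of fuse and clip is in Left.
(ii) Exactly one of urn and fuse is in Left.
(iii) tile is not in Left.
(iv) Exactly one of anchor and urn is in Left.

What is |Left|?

2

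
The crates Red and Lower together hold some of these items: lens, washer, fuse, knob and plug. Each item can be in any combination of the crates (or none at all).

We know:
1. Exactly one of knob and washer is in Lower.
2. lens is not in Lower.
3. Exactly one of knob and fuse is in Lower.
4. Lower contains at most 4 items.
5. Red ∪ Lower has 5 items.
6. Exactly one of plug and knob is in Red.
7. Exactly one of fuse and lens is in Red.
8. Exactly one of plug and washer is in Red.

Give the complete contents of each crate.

Red = {knob, lens, washer}; Lower = {fuse, plug, washer}

From (2): lens ∉ Lower.
Suppose lens ∉ Red: no assignment then satisfies all the clues, so lens ∈ Red.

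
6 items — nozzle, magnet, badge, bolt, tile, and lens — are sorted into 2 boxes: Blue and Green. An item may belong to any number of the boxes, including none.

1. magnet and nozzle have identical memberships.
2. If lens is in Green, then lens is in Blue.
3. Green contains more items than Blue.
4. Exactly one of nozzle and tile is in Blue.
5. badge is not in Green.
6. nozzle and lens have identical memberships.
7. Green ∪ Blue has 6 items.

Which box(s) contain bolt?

From (5): badge ∉ Green.
Suppose bolt ∈ Blue: no assignment then satisfies all the clues, so bolt ∉ Blue.

bolt: Green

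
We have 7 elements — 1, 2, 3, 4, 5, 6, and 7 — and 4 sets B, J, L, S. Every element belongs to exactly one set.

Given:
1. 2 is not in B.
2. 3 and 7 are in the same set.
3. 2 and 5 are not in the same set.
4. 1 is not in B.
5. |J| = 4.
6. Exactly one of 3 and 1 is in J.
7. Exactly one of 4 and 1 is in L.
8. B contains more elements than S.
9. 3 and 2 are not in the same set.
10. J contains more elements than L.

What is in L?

L = {1, 2}

From (1): 2 ∉ B.
From (4): 1 ∉ B.
Suppose 1 ∉ L: no assignment then satisfies all the clues, so 1 ∈ L.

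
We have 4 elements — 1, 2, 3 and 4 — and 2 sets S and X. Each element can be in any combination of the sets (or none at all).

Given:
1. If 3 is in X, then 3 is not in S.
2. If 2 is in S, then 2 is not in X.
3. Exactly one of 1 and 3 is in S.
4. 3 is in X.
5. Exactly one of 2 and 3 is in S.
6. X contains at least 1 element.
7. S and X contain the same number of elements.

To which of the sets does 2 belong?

From (4): 3 ∈ X.
(1): 3 ∉ S.
(3) (exactly one): 1 ∈ S.
(5) (exactly one): 2 ∈ S.
(2): 2 ∉ X.

2: S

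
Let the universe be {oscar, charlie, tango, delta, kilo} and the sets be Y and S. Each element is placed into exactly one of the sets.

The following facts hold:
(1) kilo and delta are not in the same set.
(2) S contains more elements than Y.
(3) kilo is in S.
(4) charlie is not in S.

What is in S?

S = {kilo, oscar, tango}

From (3): kilo ∈ S.
From (4): charlie ∉ S.
(1): delta ∉ S.
Only one set left: charlie ∈ Y.
Only one set left: delta ∈ Y.
Suppose oscar ∉ S: no assignment then satisfies all the clues, so oscar ∈ S.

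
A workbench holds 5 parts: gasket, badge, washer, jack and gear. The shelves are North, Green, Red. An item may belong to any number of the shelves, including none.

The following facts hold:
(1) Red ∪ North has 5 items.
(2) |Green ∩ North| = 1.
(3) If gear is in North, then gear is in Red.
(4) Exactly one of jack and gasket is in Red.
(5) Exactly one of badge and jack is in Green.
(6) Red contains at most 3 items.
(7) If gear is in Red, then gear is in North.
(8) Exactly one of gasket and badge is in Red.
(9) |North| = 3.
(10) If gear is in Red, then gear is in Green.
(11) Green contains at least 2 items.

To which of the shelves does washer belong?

washer: North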